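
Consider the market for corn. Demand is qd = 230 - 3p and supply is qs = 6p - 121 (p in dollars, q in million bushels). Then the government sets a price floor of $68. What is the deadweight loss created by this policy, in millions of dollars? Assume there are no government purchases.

1892.25

In a free market, 230 - 3p = 6p - 121 gives the equilibrium p* = 39, q* = 113.
Since 68 > 39, the floor is binding.
At p = 68: qd = 230 - 3·68 = 26 and qs = 6·68 - 121 = 287.
Quantity traded falls to 26. At q = 26 the demand price is (230 - 26)/3 = 68 and the supply price is (121 + 26)/6 = 24.5.
Deadweight loss = ½ · (68 - 24.5) · (113 - 26) = ½ · 43.5 · 87 = 1892.25.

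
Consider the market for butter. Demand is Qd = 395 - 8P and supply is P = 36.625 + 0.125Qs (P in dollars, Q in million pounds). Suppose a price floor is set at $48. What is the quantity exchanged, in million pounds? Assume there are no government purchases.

11

Rearranging supply gives Qs = 8P - 293. Without the control the market clears where 395 - 8P = 8P - 293, i.e. P* = 43 and Q* = 51.
The floor of 48 is above the equilibrium price 43, so it binds.
At P = 48: Qd = 395 - 8·48 = 11 and Qs = 8·48 - 293 = 91.
The quantity actually transacted is the short side, demand: 11.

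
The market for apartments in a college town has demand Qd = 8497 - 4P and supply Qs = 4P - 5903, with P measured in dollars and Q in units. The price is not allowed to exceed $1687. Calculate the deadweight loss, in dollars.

51076

In a free market, 8497 - 4P = 4P - 5903 gives the equilibrium P* = 1800, Q* = 1297.
Because the ceiling (1687) lies below the market-clearing price, it is binding.
At P = 1687: Qd = 8497 - 4·1687 = 1749 and Qs = 4·1687 - 5903 = 845.
Quantity traded falls to 845. At Q = 845 the demand price is (8497 - 845)/4 = 1913 and the supply price is (5903 + 845)/4 = 1687.
Deadweight loss = ½ · (1913 - 1687) · (1297 - 845) = ½ · 226 · 452 = 51076.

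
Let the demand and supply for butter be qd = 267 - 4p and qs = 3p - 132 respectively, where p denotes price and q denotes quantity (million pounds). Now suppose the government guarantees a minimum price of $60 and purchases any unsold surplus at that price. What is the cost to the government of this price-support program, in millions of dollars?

1260

Equilibrium: 267 - 4p = 3p - 132, so 399 = 7p and p* = 57, q* = 39.
Since 60 > 57, the floor is binding.
At p = 60: qd = 267 - 4·60 = 27 and qs = 3·60 - 132 = 48.
Surplus = qs - qd = 21.
Government expenditure = surplus × support price = 21 × 60 = 1260.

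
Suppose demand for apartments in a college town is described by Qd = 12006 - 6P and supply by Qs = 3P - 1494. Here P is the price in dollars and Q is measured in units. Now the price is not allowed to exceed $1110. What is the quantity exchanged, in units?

Setting quantity demanded equal to quantity supplied, 12006 - 6P = 3P - 1494, gives P* = 1500 and Q* = 3006.
Because the ceiling (1110) lies below the market-clearing price, it is binding.
At P = 1110: Qd = 12006 - 6·1110 = 5346 and Qs = 3·1110 - 1494 = 1836.
The quantity actually transacted is the short side, supply: 1836.

1836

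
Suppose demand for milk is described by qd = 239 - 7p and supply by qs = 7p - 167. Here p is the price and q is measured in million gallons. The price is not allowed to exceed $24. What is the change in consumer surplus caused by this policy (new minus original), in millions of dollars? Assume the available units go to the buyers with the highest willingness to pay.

In a free market, 239 - 7p = 7p - 167 gives the equilibrium p* = 29, q* = 36.
Because the ceiling (24) lies below the market-clearing price, it is binding.
At p = 24: qd = 239 - 7·24 = 71 and qs = 7·24 - 167 = 1.
Consumer surplus without the control is ½ · (239/7 - 29) · 36 = 648/7.
With the ceiling, 1 units are sold at 24 (assume they go to the highest-value buyers). The demand price at q = 1 is 34, so CS = ½ · [(239/7 - 24) + (34 - 24)] · 1 = 141/14.
Change in consumer surplus = 141/14 - 648/7 = -82.5.

-82.5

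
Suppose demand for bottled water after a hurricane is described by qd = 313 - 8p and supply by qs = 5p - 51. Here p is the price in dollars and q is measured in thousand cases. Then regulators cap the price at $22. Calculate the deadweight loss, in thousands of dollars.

In a free market, 313 - 8p = 5p - 51 gives the equilibrium p* = 28, q* = 89.
Because the ceiling (22) lies below the market-clearing price, it is binding.
At p = 22: qd = 313 - 8·22 = 137 and qs = 5·22 - 51 = 59.
Quantity traded falls to 59. At q = 59 the demand price is (313 - 59)/8 = 31.75 and the supply price is (51 + 59)/5 = 22.
Deadweight loss = ½ · (31.75 - 22) · (89 - 59) = ½ · 9.75 · 30 = 146.25.

146.25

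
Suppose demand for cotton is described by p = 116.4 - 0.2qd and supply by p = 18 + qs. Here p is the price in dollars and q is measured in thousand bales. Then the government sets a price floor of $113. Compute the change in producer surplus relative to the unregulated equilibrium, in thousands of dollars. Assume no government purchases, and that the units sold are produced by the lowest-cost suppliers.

-1891.5

Rearranging demand gives qd = 582 - 5p; rearranging supply gives qs = p - 18. In a free market, 582 - 5p = p - 18 gives the equilibrium p* = 100, q* = 82.
Since 113 > 100, the floor is binding.
At p = 113: qd = 582 - 5·113 = 17 and qs = 113 - 18 = 95.
Producer surplus without the control is ½ · (100 - 18) · 82 = 3362.
With the floor, 17 units are sold at 113. The supply price at q = 17 is 35, so PS = ½ · [(113 - 18) + (113 - 35)] · 17 = 1470.5.
Change in producer surplus = 1470.5 - 3362 = -1891.5.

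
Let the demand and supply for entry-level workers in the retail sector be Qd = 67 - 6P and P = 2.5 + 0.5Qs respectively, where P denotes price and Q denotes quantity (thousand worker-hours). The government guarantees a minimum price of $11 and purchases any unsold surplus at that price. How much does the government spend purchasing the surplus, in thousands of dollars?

176

Rearranging supply gives Qs = 2P - 5. Without the control the market clears where 67 - 6P = 2P - 5, i.e. P* = 9 and Q* = 13.
Because the floor (11) lies above the market-clearing price, it is binding.
At P = 11: Qd = 67 - 6·11 = 1 and Qs = 2·11 - 5 = 17.
Surplus = Qs - Qd = 16.
Government expenditure = surplus × support price = 16 × 11 = 176.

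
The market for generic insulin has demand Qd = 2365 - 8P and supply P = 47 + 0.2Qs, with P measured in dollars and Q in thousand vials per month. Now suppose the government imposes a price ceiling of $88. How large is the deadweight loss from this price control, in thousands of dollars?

Rearranging supply gives Qs = 5P - 235. Without the control the market clears where 2365 - 8P = 5P - 235, i.e. P* = 200 and Q* = 765.
The ceiling of 88 is below the equilibrium price 200, so it binds.
At P = 88: Qd = 2365 - 8·88 = 1661 and Qs = 5·88 - 235 = 205.
Quantity traded falls to 205. At Q = 205 the demand price is (2365 - 205)/8 = 270 and the supply price is (235 + 205)/5 = 88.
Deadweight loss = ½ · (270 - 88) · (765 - 205) = ½ · 182 · 560 = 50960.

50960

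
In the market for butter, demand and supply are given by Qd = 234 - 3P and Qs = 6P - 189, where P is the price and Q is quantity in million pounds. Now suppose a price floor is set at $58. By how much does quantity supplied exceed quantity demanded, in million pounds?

Equilibrium: 234 - 3P = 6P - 189, so 423 = 9P and P* = 47, Q* = 93.
The floor of 58 is above the equilibrium price 47, so it binds.
At P = 58: Qd = 234 - 3·58 = 60 and Qs = 6·58 - 189 = 159.
Surplus = Qs - Qd = 159 - 60 = 99.

99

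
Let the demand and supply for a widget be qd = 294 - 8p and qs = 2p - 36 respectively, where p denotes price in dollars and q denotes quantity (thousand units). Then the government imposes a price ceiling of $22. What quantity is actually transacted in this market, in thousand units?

8

In a free market, 294 - 8p = 2p - 36 gives the equilibrium p* = 33, q* = 30.
Since 22 < 33, the ceiling is binding.
At p = 22: qd = 294 - 8·22 = 118 and qs = 2·22 - 36 = 8.
The quantity actually transacted is the short side, supply: 8.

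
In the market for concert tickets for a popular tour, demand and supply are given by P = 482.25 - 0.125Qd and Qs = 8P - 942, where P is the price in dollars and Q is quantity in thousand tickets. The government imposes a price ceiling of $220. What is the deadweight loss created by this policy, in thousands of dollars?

51200

Rearranging demand gives Qd = 3858 - 8P. In a free market, 3858 - 8P = 8P - 942 gives the equilibrium P* = 300, Q* = 1458.
The ceiling of 220 is below the equilibrium price 300, so it binds.
At P = 220: Qd = 3858 - 8·220 = 2098 and Qs = 8·220 - 942 = 818.
Quantity traded falls to 818. At Q = 818 the demand price is (3858 - 818)/8 = 380 and the supply price is (942 + 818)/8 = 220.
Deadweight loss = ½ · (380 - 220) · (1458 - 818) = ½ · 160 · 640 = 51200.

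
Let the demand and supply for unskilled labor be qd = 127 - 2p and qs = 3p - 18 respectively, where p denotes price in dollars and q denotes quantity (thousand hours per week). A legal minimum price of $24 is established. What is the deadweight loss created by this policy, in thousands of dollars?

Equilibrium: 127 - 2p = 3p - 18, so 145 = 5p and p* = 29, q* = 69.
Since 24 is below p* = 29, the floor does not bind and the free-market outcome prevails.
Since the control does not bind, no trades are prevented and deadweight loss is zero.

0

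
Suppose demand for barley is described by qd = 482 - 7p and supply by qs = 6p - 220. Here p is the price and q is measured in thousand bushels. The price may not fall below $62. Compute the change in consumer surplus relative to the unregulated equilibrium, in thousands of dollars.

-608

In a free market, 482 - 7p = 6p - 220 gives the equilibrium p* = 54, q* = 104.
The floor of 62 is above the equilibrium price 54, so it binds.
At p = 62: qd = 482 - 7·62 = 48 and qs = 6·62 - 220 = 152.
Consumer surplus without the control is ½ · (482/7 - 54) · 104 = 5408/7.
With the floor, consumers buy 48 units at 62, so CS = ½ · (482/7 - 62) · 48 = 1152/7.
Change in consumer surplus = 1152/7 - 5408/7 = -608.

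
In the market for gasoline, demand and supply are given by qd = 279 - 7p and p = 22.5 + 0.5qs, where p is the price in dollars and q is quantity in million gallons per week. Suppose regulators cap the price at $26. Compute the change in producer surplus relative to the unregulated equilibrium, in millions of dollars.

-170

Rearranging supply gives qs = 2p - 45. Without the control the market clears where 279 - 7p = 2p - 45, i.e. p* = 36 and q* = 27.
Because the ceiling (26) lies below the market-clearing price, it is binding.
At p = 26: qd = 279 - 7·26 = 97 and qs = 2·26 - 45 = 7.
Producer surplus without the control is ½ · (36 - 22.5) · 27 = 182.25.
With the ceiling, producers sell 7 units at 26, so PS = ½ · (26 - 22.5) · 7 = 12.25.
Change in producer surplus = 12.25 - 182.25 = -170.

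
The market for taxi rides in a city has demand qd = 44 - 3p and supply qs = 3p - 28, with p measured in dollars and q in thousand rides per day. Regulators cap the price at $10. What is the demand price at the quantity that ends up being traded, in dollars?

14

Equilibrium: 44 - 3p = 3p - 28, so 72 = 6p and p* = 12, q* = 8.
Since 10 < 12, the ceiling is binding.
At p = 10: qd = 44 - 3·10 = 14 and qs = 3·10 - 28 = 2.
Only 2 units reach the market. On the demand curve, the marginal buyer's willingness to pay at q = 2 is (44 - 2)/3 = 14.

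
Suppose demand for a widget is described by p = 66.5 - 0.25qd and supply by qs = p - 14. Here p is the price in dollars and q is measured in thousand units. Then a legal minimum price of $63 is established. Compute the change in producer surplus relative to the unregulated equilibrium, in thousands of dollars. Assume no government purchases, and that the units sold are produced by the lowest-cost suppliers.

-294

Rearranging demand gives qd = 266 - 4p. Equilibrium: 266 - 4p = p - 14, so 280 = 5p and p* = 56, q* = 42.
Since 63 > 56, the floor is binding.
At p = 63: qd = 266 - 4·63 = 14 and qs = 63 - 14 = 49.
Producer surplus without the control is ½ · (56 - 14) · 42 = 882.
With the floor, 14 units are sold at 63. The supply price at q = 14 is 28, so PS = ½ · [(63 - 14) + (63 - 28)] · 14 = 588.
Change in producer surplus = 588 - 882 = -294.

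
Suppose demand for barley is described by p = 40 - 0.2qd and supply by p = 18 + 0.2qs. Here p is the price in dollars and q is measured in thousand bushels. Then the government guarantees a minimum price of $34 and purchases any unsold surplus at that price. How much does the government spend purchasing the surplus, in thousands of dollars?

1700

Rearranging demand gives qd = 200 - 5p; rearranging supply gives qs = 5p - 90. Setting quantity demanded equal to quantity supplied, 200 - 5p = 5p - 90, gives p* = 29 and q* = 55.
The floor of 34 is above the equilibrium price 29, so it binds.
At p = 34: qd = 200 - 5·34 = 30 and qs = 5·34 - 90 = 80.
Surplus = qs - qd = 50.
Government expenditure = surplus × support price = 50 × 34 = 1700.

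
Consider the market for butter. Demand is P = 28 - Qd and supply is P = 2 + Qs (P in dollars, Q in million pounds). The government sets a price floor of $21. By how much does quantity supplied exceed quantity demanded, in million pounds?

Rearranging demand gives Qd = 28 - P; rearranging supply gives Qs = P - 2. Equilibrium: 28 - P = P - 2, so 30 = 2P and P* = 15, Q* = 13.
The floor of 21 is above the equilibrium price 15, so it binds.
At P = 21: Qd = 28 - 21 = 7 and Qs = 21 - 2 = 19.
Surplus = Qs - Qd = 19 - 7 = 12.

12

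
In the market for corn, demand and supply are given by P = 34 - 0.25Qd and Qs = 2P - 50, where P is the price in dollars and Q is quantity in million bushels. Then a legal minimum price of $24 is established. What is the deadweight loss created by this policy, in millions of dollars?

Rearranging demand gives Qd = 136 - 4P. Equilibrium: 136 - 4P = 2P - 50, so 186 = 6P and P* = 31, Q* = 12.
The floor of 24 is below the equilibrium price 31, so it is not binding; the market clears at P* = 31, Q* = 12.
Since the control does not bind, no trades are prevented and deadweight loss is zero.

0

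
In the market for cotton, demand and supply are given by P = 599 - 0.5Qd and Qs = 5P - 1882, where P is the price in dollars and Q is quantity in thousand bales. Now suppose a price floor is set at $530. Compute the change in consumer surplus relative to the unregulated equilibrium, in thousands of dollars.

-20520

Rearranging demand gives Qd = 1198 - 2P. Equilibrium: 1198 - 2P = 5P - 1882, so 3080 = 7P and P* = 440, Q* = 318.
The floor of 530 is above the equilibrium price 440, so it binds.
At P = 530: Qd = 1198 - 2·530 = 138 and Qs = 5·530 - 1882 = 768.
Consumer surplus without the control is ½ · (599 - 440) · 318 = 25281.
With the floor, consumers buy 138 units at 530, so CS = ½ · (599 - 530) · 138 = 4761.
Change in consumer surplus = 4761 - 25281 = -20520.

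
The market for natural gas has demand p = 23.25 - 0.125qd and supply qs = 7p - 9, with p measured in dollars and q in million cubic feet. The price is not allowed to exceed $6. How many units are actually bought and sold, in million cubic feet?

Rearranging demand gives qd = 186 - 8p. Setting quantity demanded equal to quantity supplied, 186 - 8p = 7p - 9, gives p* = 13 and q* = 82.
Since 6 < 13, the ceiling is binding.
At p = 6: qd = 186 - 8·6 = 138 and qs = 7·6 - 9 = 33.
The quantity actually transacted is the short side, supply: 33.

33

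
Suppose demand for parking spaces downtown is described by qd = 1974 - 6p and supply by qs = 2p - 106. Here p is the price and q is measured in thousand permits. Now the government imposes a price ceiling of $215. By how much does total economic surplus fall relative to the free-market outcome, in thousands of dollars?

2700

In a free market, 1974 - 6p = 2p - 106 gives the equilibrium p* = 260, q* = 414.
Because the ceiling (215) lies below the market-clearing price, it is binding.
At p = 215: qd = 1974 - 6·215 = 684 and qs = 2·215 - 106 = 324.
Quantity traded falls to 324. At q = 324 the demand price is (1974 - 324)/6 = 275 and the supply price is (106 + 324)/2 = 215.
Deadweight loss = ½ · (275 - 215) · (414 - 324) = ½ · 60 · 90 = 2700.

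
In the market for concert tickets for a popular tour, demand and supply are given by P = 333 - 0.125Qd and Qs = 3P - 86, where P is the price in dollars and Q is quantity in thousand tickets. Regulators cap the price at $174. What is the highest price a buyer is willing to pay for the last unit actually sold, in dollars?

Rearranging demand gives Qd = 2664 - 8P. Equilibrium: 2664 - 8P = 3P - 86, so 2750 = 11P and P* = 250, Q* = 664.
Since 174 < 250, the ceiling is binding.
At P = 174: Qd = 2664 - 8·174 = 1272 and Qs = 3·174 - 86 = 436.
Only 436 units reach the market. On the demand curve, the marginal buyer's willingness to pay at Q = 436 is (2664 - 436)/8 = 278.5.

278.5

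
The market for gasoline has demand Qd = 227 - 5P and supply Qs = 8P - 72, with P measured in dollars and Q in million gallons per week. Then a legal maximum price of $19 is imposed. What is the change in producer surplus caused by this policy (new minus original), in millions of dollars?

Equilibrium: 227 - 5P = 8P - 72, so 299 = 13P and P* = 23, Q* = 112.
The ceiling of 19 is below the equilibrium price 23, so it binds.
At P = 19: Qd = 227 - 5·19 = 132 and Qs = 8·19 - 72 = 80.
Producer surplus without the control is ½ · (23 - 9) · 112 = 784.
With the ceiling, producers sell 80 units at 19, so PS = ½ · (19 - 9) · 80 = 400.
Change in producer surplus = 400 - 784 = -384.

-384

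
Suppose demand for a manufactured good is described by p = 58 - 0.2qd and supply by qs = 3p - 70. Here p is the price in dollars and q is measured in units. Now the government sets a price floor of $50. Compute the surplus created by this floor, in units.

Rearranging demand gives qd = 290 - 5p. Without the control the market clears where 290 - 5p = 3p - 70, i.e. p* = 45 and q* = 65.
The floor of 50 is above the equilibrium price 45, so it binds.
At p = 50: qd = 290 - 5·50 = 40 and qs = 3·50 - 70 = 80.
Surplus = qs - qd = 80 - 40 = 40.

40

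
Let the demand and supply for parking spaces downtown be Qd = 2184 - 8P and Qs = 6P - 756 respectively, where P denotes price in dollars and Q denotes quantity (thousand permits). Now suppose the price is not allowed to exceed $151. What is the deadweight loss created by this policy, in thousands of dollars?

18275.25

Setting quantity demanded equal to quantity supplied, 2184 - 8P = 6P - 756, gives P* = 210 and Q* = 504.
The ceiling of 151 is below the equilibrium price 210, so it binds.
At P = 151: Qd = 2184 - 8·151 = 976 and Qs = 6·151 - 756 = 150.
Quantity traded falls to 150. At Q = 150 the demand price is (2184 - 150)/8 = 254.25 and the supply price is (756 + 150)/6 = 151.
Deadweight loss = ½ · (254.25 - 151) · (504 - 150) = ½ · 103.25 · 354 = 18275.25.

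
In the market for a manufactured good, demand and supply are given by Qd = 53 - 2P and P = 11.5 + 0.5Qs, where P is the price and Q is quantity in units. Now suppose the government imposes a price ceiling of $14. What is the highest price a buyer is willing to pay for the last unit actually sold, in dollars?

Rearranging supply gives Qs = 2P - 23. Without the control the market clears where 53 - 2P = 2P - 23, i.e. P* = 19 and Q* = 15.
Because the ceiling (14) lies below the market-clearing price, it is binding.
At P = 14: Qd = 53 - 2·14 = 25 and Qs = 2·14 - 23 = 5.
Only 5 units reach the market. On the demand curve, the marginal buyer's willingness to pay at Q = 5 is (53 - 5)/2 = 24.

24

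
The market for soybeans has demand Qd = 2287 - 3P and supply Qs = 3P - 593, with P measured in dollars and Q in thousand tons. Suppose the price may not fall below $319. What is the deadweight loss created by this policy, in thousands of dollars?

Without the control the market clears where 2287 - 3P = 3P - 593, i.e. P* = 480 and Q* = 847.
The floor of 319 is below the equilibrium price 480, so it is not binding; the market clears at P* = 480, Q* = 847.
Since the control does not bind, no trades are prevented and deadweight loss is zero.

0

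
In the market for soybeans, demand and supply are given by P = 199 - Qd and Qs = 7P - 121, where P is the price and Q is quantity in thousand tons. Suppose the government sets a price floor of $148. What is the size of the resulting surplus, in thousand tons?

Rearranging demand gives Qd = 199 - P. In a free market, 199 - P = 7P - 121 gives the equilibrium P* = 40, Q* = 159.
Because the floor (148) lies above the market-clearing price, it is binding.
At P = 148: Qd = 199 - 148 = 51 and Qs = 7·148 - 121 = 915.
Surplus = Qs - Qd = 915 - 51 = 864.

864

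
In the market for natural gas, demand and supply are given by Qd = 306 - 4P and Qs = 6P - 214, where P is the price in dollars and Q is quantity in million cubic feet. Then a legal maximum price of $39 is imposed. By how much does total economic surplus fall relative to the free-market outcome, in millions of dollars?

1267.5

Without the control the market clears where 306 - 4P = 6P - 214, i.e. P* = 52 and Q* = 98.
Because the ceiling (39) lies below the market-clearing price, it is binding.
At P = 39: Qd = 306 - 4·39 = 150 and Qs = 6·39 - 214 = 20.
Quantity traded falls to 20. At Q = 20 the demand price is (306 - 20)/4 = 71.5 and the supply price is (214 + 20)/6 = 39.
Deadweight loss = ½ · (71.5 - 39) · (98 - 20) = ½ · 32.5 · 78 = 1267.5.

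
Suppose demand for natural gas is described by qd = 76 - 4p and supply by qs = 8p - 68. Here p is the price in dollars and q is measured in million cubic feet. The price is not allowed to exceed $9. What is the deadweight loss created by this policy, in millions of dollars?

Setting quantity demanded equal to quantity supplied, 76 - 4p = 8p - 68, gives p* = 12 and q* = 28.
Since 9 < 12, the ceiling is binding.
At p = 9: qd = 76 - 4·9 = 40 and qs = 8·9 - 68 = 4.
Quantity traded falls to 4. At q = 4 the demand price is (76 - 4)/4 = 18 and the supply price is (68 + 4)/8 = 9.
Deadweight loss = ½ · (18 - 9) · (28 - 4) = ½ · 9 · 24 = 108.

108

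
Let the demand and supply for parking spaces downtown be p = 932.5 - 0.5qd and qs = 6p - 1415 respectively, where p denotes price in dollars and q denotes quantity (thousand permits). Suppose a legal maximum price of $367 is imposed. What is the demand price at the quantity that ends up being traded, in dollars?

539

Rearranging demand gives qd = 1865 - 2p. Setting quantity demanded equal to quantity supplied, 1865 - 2p = 6p - 1415, gives p* = 410 and q* = 1045.
Because the ceiling (367) lies below the market-clearing price, it is binding.
At p = 367: qd = 1865 - 2·367 = 1131 and qs = 6·367 - 1415 = 787.
Only 787 units reach the market. On the demand curve, the marginal buyer's willingness to pay at q = 787 is (1865 - 787)/2 = 539.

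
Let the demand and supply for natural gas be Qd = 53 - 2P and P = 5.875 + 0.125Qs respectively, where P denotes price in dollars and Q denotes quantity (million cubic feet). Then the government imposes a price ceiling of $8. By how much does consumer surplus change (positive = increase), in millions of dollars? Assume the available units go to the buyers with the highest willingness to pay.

-30

Rearranging supply gives Qs = 8P - 47. In a free market, 53 - 2P = 8P - 47 gives the equilibrium P* = 10, Q* = 33.
Since 8 < 10, the ceiling is binding.
At P = 8: Qd = 53 - 2·8 = 37 and Qs = 8·8 - 47 = 17.
Consumer surplus without the control is ½ · (26.5 - 10) · 33 = 272.25.
With the ceiling, 17 units are sold at 8 (assume they go to the highest-value buyers). The demand price at Q = 17 is 18, so CS = ½ · [(26.5 - 8) + (18 - 8)] · 17 = 242.25.
Change in consumer surplus = 242.25 - 272.25 = -30.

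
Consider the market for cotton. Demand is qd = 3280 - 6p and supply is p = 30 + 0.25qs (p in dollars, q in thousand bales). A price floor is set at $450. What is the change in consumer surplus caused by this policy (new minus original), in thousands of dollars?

-100100

Rearranging supply gives qs = 4p - 120. Setting quantity demanded equal to quantity supplied, 3280 - 6p = 4p - 120, gives p* = 340 and q* = 1240.
Because the floor (450) lies above the market-clearing price, it is binding.
At p = 450: qd = 3280 - 6·450 = 580 and qs = 4·450 - 120 = 1680.
Consumer surplus without the control is ½ · (1640/3 - 340) · 1240 = 384400/3.
With the floor, consumers buy 580 units at 450, so CS = ½ · (1640/3 - 450) · 580 = 84100/3.
Change in consumer surplus = 84100/3 - 384400/3 = -100100.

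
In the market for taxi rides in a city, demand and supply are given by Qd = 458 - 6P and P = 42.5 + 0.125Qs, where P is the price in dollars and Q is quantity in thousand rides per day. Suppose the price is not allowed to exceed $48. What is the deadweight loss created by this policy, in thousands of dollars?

Rearranging supply gives Qs = 8P - 340. In a free market, 458 - 6P = 8P - 340 gives the equilibrium P* = 57, Q* = 116.
Because the ceiling (48) lies below the market-clearing price, it is binding.
At P = 48: Qd = 458 - 6·48 = 170 and Qs = 8·48 - 340 = 44.
Quantity traded falls to 44. At Q = 44 the demand price is (458 - 44)/6 = 69 and the supply price is (340 + 44)/8 = 48.
Deadweight loss = ½ · (69 - 48) · (116 - 44) = ½ · 21 · 72 = 756.

756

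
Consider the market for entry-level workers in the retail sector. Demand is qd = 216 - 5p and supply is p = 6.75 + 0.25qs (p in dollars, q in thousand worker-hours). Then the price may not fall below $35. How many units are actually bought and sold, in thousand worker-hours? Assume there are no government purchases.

41

Rearranging supply gives qs = 4p - 27. Setting quantity demanded equal to quantity supplied, 216 - 5p = 4p - 27, gives p* = 27 and q* = 81.
The floor of 35 is above the equilibrium price 27, so it binds.
At p = 35: qd = 216 - 5·35 = 41 and qs = 4·35 - 27 = 113.
The quantity actually transacted is the short side, demand: 41.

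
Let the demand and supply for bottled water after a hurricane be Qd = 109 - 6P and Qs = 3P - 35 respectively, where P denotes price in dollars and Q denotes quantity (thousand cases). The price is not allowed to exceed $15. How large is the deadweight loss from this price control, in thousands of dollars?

2.25

Without the control the market clears where 109 - 6P = 3P - 35, i.e. P* = 16 and Q* = 13.
The ceiling of 15 is below the equilibrium price 16, so it binds.
At P = 15: Qd = 109 - 6·15 = 19 and Qs = 3·15 - 35 = 10.
Quantity traded falls to 10. At Q = 10 the demand price is (109 - 10)/6 = 16.5 and the supply price is (35 + 10)/3 = 15.
Deadweight loss = ½ · (16.5 - 15) · (13 - 10) = ½ · 1.5 · 3 = 2.25.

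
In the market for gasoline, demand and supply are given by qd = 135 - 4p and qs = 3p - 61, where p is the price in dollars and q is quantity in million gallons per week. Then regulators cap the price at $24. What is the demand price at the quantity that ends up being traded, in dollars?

31

Without the control the market clears where 135 - 4p = 3p - 61, i.e. p* = 28 and q* = 23.
The ceiling of 24 is below the equilibrium price 28, so it binds.
At p = 24: qd = 135 - 4·24 = 39 and qs = 3·24 - 61 = 11.
Only 11 units reach the market. On the demand curve, the marginal buyer's willingness to pay at q = 11 is (135 - 11)/4 = 31.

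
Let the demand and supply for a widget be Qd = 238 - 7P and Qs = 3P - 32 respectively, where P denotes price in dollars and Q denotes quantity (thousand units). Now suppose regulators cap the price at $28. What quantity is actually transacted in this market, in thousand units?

49

Equilibrium: 238 - 7P = 3P - 32, so 270 = 10P and P* = 27, Q* = 49.
The ceiling of 28 is above the equilibrium price 27, so it is not binding; the market clears at P* = 27, Q* = 49.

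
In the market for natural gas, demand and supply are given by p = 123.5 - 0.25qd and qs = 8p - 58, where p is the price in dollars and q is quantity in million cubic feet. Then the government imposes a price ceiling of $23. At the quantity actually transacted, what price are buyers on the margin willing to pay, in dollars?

Rearranging demand gives qd = 494 - 4p. Setting quantity demanded equal to quantity supplied, 494 - 4p = 8p - 58, gives p* = 46 and q* = 310.
Since 23 < 46, the ceiling is binding.
At p = 23: qd = 494 - 4·23 = 402 and qs = 8·23 - 58 = 126.
Only 126 units reach the market. On the demand curve, the marginal buyer's willingness to pay at q = 126 is (494 - 126)/4 = 92.

92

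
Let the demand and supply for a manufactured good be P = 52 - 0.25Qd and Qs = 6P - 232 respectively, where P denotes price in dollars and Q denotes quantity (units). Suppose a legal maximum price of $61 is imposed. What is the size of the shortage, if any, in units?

0

Rearranging demand gives Qd = 208 - 4P. Equilibrium: 208 - 4P = 6P - 232, so 440 = 10P and P* = 44, Q* = 32.
Since 61 is above P* = 44, the ceiling does not bind and the free-market outcome prevails.
Since the control does not bind, there is no shortage.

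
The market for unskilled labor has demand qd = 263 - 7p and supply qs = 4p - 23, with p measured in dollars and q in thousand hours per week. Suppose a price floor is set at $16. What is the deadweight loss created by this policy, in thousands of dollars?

Without the control the market clears where 263 - 7p = 4p - 23, i.e. p* = 26 and q* = 81.
Since 16 is below p* = 26, the floor does not bind and the free-market outcome prevails.
Since the control does not bind, no trades are prevented and deadweight loss is zero.

0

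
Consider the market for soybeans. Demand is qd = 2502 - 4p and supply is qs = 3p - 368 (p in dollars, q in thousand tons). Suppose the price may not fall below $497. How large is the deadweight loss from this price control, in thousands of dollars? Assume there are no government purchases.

35322

Without the control the market clears where 2502 - 4p = 3p - 368, i.e. p* = 410 and q* = 862.
Since 497 > 410, the floor is binding.
At p = 497: qd = 2502 - 4·497 = 514 and qs = 3·497 - 368 = 1123.
Quantity traded falls to 514. At q = 514 the demand price is (2502 - 514)/4 = 497 and the supply price is (368 + 514)/3 = 294.
Deadweight loss = ½ · (497 - 294) · (862 - 514) = ½ · 203 · 348 = 35322.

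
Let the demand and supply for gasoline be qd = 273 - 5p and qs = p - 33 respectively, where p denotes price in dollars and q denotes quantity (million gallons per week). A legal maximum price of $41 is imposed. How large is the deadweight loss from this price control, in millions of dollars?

Without the control the market clears where 273 - 5p = p - 33, i.e. p* = 51 and q* = 18.
The ceiling of 41 is below the equilibrium price 51, so it binds.
At p = 41: qd = 273 - 5·41 = 68 and qs = 41 - 33 = 8.
Quantity traded falls to 8. At q = 8 the demand price is (273 - 8)/5 = 53 and the supply price is 33 + 8 = 41.
Deadweight loss = ½ · (53 - 41) · (18 - 8) = ½ · 12 · 10 = 60.

60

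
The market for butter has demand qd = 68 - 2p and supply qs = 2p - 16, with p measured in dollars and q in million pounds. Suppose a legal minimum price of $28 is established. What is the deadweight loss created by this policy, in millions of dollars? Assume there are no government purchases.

98

Setting quantity demanded equal to quantity supplied, 68 - 2p = 2p - 16, gives p* = 21 and q* = 26.
The floor of 28 is above the equilibrium price 21, so it binds.
At p = 28: qd = 68 - 2·28 = 12 and qs = 2·28 - 16 = 40.
Quantity traded falls to 12. At q = 12 the demand price is (68 - 12)/2 = 28 and the supply price is (16 + 12)/2 = 14.
Deadweight loss = ½ · (28 - 14) · (26 - 12) = ½ · 14 · 14 = 98.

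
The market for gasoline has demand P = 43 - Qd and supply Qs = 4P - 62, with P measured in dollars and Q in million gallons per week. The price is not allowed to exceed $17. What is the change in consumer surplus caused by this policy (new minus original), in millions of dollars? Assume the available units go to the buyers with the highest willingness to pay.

-104

Rearranging demand gives Qd = 43 - P. Setting quantity demanded equal to quantity supplied, 43 - P = 4P - 62, gives P* = 21 and Q* = 22.
The ceiling of 17 is below the equilibrium price 21, so it binds.
At P = 17: Qd = 43 - 17 = 26 and Qs = 4·17 - 62 = 6.
Consumer surplus without the control is ½ · (43 - 21) · 22 = 242.
With the ceiling, 6 units are sold at 17 (assume they go to the highest-value buyers). The demand price at Q = 6 is 37, so CS = ½ · [(43 - 17) + (37 - 17)] · 6 = 138.
Change in consumer surplus = 138 - 242 = -104.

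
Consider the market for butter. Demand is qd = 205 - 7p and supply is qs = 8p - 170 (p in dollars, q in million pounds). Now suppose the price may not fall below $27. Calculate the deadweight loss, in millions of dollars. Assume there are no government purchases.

26.25

Equilibrium: 205 - 7p = 8p - 170, so 375 = 15p and p* = 25, q* = 30.
Since 27 > 25, the floor is binding.
At p = 27: qd = 205 - 7·27 = 16 and qs = 8·27 - 170 = 46.
Quantity traded falls to 16. At q = 16 the demand price is (205 - 16)/7 = 27 and the supply price is (170 + 16)/8 = 23.25.
Deadweight loss = ½ · (27 - 23.25) · (30 - 16) = ½ · 3.75 · 14 = 26.25.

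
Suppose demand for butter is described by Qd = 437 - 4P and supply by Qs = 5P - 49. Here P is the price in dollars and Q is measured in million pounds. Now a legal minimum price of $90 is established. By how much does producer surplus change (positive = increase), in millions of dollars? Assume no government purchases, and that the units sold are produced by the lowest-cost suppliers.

In a free market, 437 - 4P = 5P - 49 gives the equilibrium P* = 54, Q* = 221.
Because the floor (90) lies above the market-clearing price, it is binding.
At P = 90: Qd = 437 - 4·90 = 77 and Qs = 5·90 - 49 = 401.
Producer surplus without the control is ½ · (54 - 9.8) · 221 = 4884.1.
With the floor, 77 units are sold at 90. The supply price at Q = 77 is 25.2, so PS = ½ · [(90 - 9.8) + (90 - 25.2)] · 77 = 5582.5.
Change in producer surplus = 5582.5 - 4884.1 = 698.4.

698.4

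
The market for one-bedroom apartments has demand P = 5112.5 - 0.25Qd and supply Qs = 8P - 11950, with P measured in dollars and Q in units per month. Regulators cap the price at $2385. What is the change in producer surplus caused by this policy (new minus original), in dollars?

Rearranging demand gives Qd = 20450 - 4P. Equilibrium: 20450 - 4P = 8P - 11950, so 32400 = 12P and P* = 2700, Q* = 9650.
The ceiling of 2385 is below the equilibrium price 2700, so it binds.
At P = 2385: Qd = 20450 - 4·2385 = 10910 and Qs = 8·2385 - 11950 = 7130.
Producer surplus without the control is ½ · (2700 - 1493.75) · 9650 = 5820156.25.
With the ceiling, producers sell 7130 units at 2385, so PS = ½ · (2385 - 1493.75) · 7130 = 3177306.25.
Change in producer surplus = 3177306.25 - 5820156.25 = -2642850.

-2642850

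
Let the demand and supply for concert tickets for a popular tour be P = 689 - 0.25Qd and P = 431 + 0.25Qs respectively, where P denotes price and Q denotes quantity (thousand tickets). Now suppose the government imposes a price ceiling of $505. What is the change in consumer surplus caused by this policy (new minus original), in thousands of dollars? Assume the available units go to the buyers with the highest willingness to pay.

Rearranging demand gives Qd = 2756 - 4P; rearranging supply gives Qs = 4P - 1724. Without the control the market clears where 2756 - 4P = 4P - 1724, i.e. P* = 560 and Q* = 516.
The ceiling of 505 is below the equilibrium price 560, so it binds.
At P = 505: Qd = 2756 - 4·505 = 736 and Qs = 4·505 - 1724 = 296.
Consumer surplus without the control is ½ · (689 - 560) · 516 = 33282.
With the ceiling, 296 units are sold at 505 (assume they go to the highest-value buyers). The demand price at Q = 296 is 615, so CS = ½ · [(689 - 505) + (615 - 505)] · 296 = 43512.
Change in consumer surplus = 43512 - 33282 = 10230.

10230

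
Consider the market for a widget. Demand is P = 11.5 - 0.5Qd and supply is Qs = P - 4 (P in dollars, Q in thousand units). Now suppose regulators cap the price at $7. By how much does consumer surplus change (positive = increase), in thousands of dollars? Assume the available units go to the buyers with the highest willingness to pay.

5

Rearranging demand gives Qd = 23 - 2P. Without the control the market clears where 23 - 2P = P - 4, i.e. P* = 9 and Q* = 5.
Since 7 < 9, the ceiling is binding.
At P = 7: Qd = 23 - 2·7 = 9 and Qs = 7 - 4 = 3.
Consumer surplus without the control is ½ · (11.5 - 9) · 5 = 6.25.
With the ceiling, 3 units are sold at 7 (assume they go to the highest-value buyers). The demand price at Q = 3 is 10, so CS = ½ · [(11.5 - 7) + (10 - 7)] · 3 = 11.25.
Change in consumer surplus = 11.25 - 6.25 = 5.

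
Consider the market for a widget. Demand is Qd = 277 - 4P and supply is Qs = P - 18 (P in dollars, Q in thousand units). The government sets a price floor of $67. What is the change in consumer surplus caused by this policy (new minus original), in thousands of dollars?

Equilibrium: 277 - 4P = P - 18, so 295 = 5P and P* = 59, Q* = 41.
The floor of 67 is above the equilibrium price 59, so it binds.
At P = 67: Qd = 277 - 4·67 = 9 and Qs = 67 - 18 = 49.
Consumer surplus without the control is ½ · (69.25 - 59) · 41 = 210.125.
With the floor, consumers buy 9 units at 67, so CS = ½ · (69.25 - 67) · 9 = 10.125.
Change in consumer surplus = 10.125 - 210.125 = -200.

-200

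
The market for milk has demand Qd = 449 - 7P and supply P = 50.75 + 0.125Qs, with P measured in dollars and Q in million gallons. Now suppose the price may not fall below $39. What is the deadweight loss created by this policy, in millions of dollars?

Rearranging supply gives Qs = 8P - 406. Setting quantity demanded equal to quantity supplied, 449 - 7P = 8P - 406, gives P* = 57 and Q* = 50.
The floor of 39 is below the equilibrium price 57, so it is not binding; the market clears at P* = 57, Q* = 50.
Since the control does not bind, no trades are prevented and deadweight loss is zero.

0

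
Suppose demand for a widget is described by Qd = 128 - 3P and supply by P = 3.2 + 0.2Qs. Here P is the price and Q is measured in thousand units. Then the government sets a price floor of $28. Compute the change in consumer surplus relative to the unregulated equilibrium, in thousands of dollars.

Rearranging supply gives Qs = 5P - 16. In a free market, 128 - 3P = 5P - 16 gives the equilibrium P* = 18, Q* = 74.
The floor of 28 is above the equilibrium price 18, so it binds.
At P = 28: Qd = 128 - 3·28 = 44 and Qs = 5·28 - 16 = 124.
Consumer surplus without the control is ½ · (128/3 - 18) · 74 = 2738/3.
With the floor, consumers buy 44 units at 28, so CS = ½ · (128/3 - 28) · 44 = 968/3.
Change in consumer surplus = 968/3 - 2738/3 = -590.

-590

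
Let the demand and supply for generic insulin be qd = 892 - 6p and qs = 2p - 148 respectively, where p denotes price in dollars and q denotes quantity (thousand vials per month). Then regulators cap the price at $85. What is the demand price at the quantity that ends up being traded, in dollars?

Without the control the market clears where 892 - 6p = 2p - 148, i.e. p* = 130 and q* = 112.
The ceiling of 85 is below the equilibrium price 130, so it binds.
At p = 85: qd = 892 - 6·85 = 382 and qs = 2·85 - 148 = 22.
Only 22 units reach the market. On the demand curve, the marginal buyer's willingness to pay at q = 22 is (892 - 22)/6 = 145.

145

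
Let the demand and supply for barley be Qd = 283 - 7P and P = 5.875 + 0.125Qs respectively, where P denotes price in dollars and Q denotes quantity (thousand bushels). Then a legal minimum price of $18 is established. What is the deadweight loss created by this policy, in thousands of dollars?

0

Rearranging supply gives Qs = 8P - 47. In a free market, 283 - 7P = 8P - 47 gives the equilibrium P* = 22, Q* = 129.
Since 18 is below P* = 22, the floor does not bind and the free-market outcome prevails.
Since the control does not bind, no trades are prevented and deadweight loss is zero.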